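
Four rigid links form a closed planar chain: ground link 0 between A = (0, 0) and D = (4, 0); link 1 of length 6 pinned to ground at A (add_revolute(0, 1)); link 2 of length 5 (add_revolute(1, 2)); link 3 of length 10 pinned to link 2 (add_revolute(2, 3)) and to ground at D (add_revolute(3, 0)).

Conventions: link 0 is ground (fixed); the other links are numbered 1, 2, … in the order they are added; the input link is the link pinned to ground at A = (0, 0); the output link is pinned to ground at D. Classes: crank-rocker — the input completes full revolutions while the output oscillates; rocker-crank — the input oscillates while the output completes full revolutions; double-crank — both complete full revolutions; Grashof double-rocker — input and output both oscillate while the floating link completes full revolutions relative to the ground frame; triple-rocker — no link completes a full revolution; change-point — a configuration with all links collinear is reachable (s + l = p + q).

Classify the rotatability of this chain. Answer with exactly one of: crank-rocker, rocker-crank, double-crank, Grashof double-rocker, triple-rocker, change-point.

lengths: ground=4, input=6, coupler=5, output=10
sorted: s=4 (shortest), l=10 (longest), p+q=11
s + l = 14 vs p + q = 11
s + l > p + q → non-Grashof → no link fully rotates → triple-rocker

triple-rocker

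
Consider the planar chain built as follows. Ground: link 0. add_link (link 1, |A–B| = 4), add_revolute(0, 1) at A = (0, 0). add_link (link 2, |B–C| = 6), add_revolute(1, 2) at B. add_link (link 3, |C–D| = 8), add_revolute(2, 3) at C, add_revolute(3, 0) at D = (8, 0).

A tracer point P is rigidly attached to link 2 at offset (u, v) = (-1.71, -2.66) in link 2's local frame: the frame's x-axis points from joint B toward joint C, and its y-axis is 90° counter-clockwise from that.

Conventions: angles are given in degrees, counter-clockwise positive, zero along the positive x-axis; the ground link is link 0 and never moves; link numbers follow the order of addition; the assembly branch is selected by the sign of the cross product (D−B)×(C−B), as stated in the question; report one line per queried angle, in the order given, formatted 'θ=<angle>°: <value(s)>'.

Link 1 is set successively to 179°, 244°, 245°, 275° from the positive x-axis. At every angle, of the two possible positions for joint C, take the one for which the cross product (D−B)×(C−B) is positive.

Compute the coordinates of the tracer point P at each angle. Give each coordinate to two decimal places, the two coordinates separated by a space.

A=(0,0), D=(8.00,0)
θ=179°: B = A + 4.00·(cos179°, sin179°) = (-3.9994, 0.0698)
θ=179°: |BD| = 11.9996
θ=179°: circle(B,6.00) ∩ circle(D,8.00): a=4.8331, h=3.5555
θ=179°:   candidates: C₊=(0.8543,3.5971) cross=42.664; C₋=(0.8129,-3.5137) cross=-42.664
θ=179°:   branch + wants cross > 0 → take C=(0.8543,3.5971) (cross=42.664)
θ=179°: ex = (C−B)/|BC| = (0.8089,0.5879); ey = (-0.5879,0.8089)
θ=179°: P = B + -1.71·ex + -2.66·ey = (-3.8189,-3.0873)
θ=244°: B = A + 4.00·(cos244°, sin244°) = (-1.7535, -3.5952)
θ=244°: |BD| = 10.3950
θ=244°: circle(B,6.00) ∩ circle(D,8.00): a=3.8507, h=4.6013
θ=244°:   candidates: C₊=(0.2682,2.0540) cross=47.831; C₋=(3.4510,-6.5808) cross=-47.831
θ=244°:   branch + wants cross > 0 → take C=(0.2682,2.0540) (cross=47.831)
θ=244°: ex = (C−B)/|BC| = (0.3369,0.9415); ey = (-0.9415,0.3369)
θ=244°: P = B + -1.71·ex + -2.66·ey = (0.1748,-6.1015)
θ=245°: B = A + 4.00·(cos245°, sin245°) = (-1.6905, -3.6252)
θ=245°: |BD| = 10.3464
θ=245°: circle(B,6.00) ∩ circle(D,8.00): a=3.8201, h=4.6268
θ=245°:   candidates: C₊=(0.2663,2.0467) cross=47.870; C₋=(3.5086,-6.6202) cross=-47.870
θ=245°:   branch + wants cross > 0 → take C=(0.2663,2.0467) (cross=47.870)
θ=245°: ex = (C−B)/|BC| = (0.3261,0.9453); ey = (-0.9453,0.3261)
θ=245°: P = B + -1.71·ex + -2.66·ey = (0.2664,-6.1092)
θ=275°: B = A + 4.00·(cos275°, sin275°) = (0.3486, -3.9848)
θ=275°: |BD| = 8.6268
θ=275°: circle(B,6.00) ∩ circle(D,8.00): a=2.6906, h=5.3629
θ=275°:   candidates: C₊=(0.2578,2.0145) cross=46.265; C₋=(5.2121,-7.4985) cross=-46.265
θ=275°:   branch + wants cross > 0 → take C=(0.2578,2.0145) (cross=46.265)
θ=275°: ex = (C−B)/|BC| = (-0.0151,0.9999); ey = (-0.9999,-0.0151)
θ=275°: P = B + -1.71·ex + -2.66·ey = (3.0342,-5.6543)

θ=179°: -3.82 -3.09
θ=244°: 0.17 -6.10
θ=245°: 0.27 -6.11
θ=275°: 3.03 -5.65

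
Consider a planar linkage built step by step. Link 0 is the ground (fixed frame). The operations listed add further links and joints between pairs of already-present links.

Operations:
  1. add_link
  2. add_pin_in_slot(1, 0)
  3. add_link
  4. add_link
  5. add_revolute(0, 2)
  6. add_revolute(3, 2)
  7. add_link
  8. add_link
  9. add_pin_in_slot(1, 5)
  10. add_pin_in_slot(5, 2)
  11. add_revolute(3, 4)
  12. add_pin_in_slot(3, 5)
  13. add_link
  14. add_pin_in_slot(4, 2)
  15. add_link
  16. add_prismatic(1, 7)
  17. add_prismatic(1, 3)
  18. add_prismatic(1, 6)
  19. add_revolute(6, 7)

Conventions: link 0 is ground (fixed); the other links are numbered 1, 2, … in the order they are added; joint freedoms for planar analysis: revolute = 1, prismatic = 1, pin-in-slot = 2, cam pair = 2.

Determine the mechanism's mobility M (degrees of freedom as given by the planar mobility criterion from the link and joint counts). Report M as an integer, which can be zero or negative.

L=1 J1=0 J2=0
add link → L=2 J1=0 J2=0
PS@1,0 dof=2 J2 → L=2 J1=0 J2=1
add link → L=3 J1=0 J2=1
add link → L=4 J1=0 J2=1
R@0,2 dof=1 J1 → L=4 J1=1 J2=1
R@3,2 dof=1 J1 → L=4 J1=2 J2=1
add link → L=5 J1=2 J2=1
add link → L=6 J1=2 J2=1
PS@1,5 dof=2 J2 → L=6 J1=2 J2=2
PS@5,2 dof=2 J2 → L=6 J1=2 J2=3
R@3,4 dof=1 J1 → L=6 J1=3 J2=3
PS@3,5 dof=2 J2 → L=6 J1=3 J2=4
add link → L=7 J1=3 J2=4
PS@4,2 dof=2 J2 → L=7 J1=3 J2=5
add link → L=8 J1=3 J2=5
P@1,7 dof=1 J1 → L=8 J1=4 J2=5
P@1,3 dof=1 J1 → L=8 J1=5 J2=5
P@1,6 dof=1 J1 → L=8 J1=6 J2=5
R@6,7 dof=1 J1 → L=8 J1=7 J2=5
M=3(L−1)−2J1−J2=3·7−2·7−5=2

M = 2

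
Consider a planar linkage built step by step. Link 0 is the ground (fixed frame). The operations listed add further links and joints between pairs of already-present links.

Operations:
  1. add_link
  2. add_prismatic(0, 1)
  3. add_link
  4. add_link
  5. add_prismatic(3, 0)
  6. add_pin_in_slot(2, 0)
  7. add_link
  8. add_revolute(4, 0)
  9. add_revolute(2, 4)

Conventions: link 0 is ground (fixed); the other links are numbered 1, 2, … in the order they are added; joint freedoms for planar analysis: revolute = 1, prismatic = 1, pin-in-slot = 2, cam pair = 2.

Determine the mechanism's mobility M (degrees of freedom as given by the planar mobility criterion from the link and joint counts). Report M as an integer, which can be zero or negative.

ground; <1,0,0>
#1 <2,0,0>
P:0↔1 J1 <2,1,0>
#2 <3,1,0>
#3 <4,1,0>
P:3↔0 J1 <4,2,0>
PS:2↔0 J2 <4,2,1>
#4 <5,2,1>
R:4↔0 J1 <5,3,1>
R:2↔4 J1 <5,4,1>
3×4 − 2×4 − 1×1 = 3

M = 3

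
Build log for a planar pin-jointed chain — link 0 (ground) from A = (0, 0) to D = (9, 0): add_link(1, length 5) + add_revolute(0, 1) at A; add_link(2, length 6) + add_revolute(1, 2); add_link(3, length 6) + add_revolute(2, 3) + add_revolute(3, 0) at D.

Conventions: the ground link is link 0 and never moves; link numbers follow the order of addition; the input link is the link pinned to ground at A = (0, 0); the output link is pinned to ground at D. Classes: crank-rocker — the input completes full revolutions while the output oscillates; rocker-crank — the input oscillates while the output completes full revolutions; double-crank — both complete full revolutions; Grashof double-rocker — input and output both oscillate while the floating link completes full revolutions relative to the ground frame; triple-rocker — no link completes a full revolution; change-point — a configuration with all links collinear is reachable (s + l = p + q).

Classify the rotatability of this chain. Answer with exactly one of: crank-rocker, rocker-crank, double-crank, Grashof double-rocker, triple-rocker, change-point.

lengths: ground=9, input=5, coupler=6, output=6
sorted: s=5 (shortest), l=9 (longest), p+q=12
s + l = 14 vs p + q = 12
s + l > p + q → non-Grashof → no link fully rotates → triple-rocker

triple-rocker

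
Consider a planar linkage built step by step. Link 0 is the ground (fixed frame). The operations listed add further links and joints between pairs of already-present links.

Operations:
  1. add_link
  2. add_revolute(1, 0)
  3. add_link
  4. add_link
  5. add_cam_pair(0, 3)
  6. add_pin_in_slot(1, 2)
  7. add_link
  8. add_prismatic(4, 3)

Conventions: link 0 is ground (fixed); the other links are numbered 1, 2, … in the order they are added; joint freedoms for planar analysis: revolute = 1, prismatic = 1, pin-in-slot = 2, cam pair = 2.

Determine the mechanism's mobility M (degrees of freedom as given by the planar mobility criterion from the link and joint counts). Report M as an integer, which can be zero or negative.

ground; <1,0,0>
#1 <2,0,0>
R:1↔0 J1 <2,1,0>
#2 <3,1,0>
#3 <4,1,0>
C:0↔3 J2 <4,1,1>
PS:1↔2 J2 <4,1,2>
#4 <5,1,2>
P:4↔3 J1 <5,2,2>
3×4 − 2×2 − 1×2 = 6

M = 6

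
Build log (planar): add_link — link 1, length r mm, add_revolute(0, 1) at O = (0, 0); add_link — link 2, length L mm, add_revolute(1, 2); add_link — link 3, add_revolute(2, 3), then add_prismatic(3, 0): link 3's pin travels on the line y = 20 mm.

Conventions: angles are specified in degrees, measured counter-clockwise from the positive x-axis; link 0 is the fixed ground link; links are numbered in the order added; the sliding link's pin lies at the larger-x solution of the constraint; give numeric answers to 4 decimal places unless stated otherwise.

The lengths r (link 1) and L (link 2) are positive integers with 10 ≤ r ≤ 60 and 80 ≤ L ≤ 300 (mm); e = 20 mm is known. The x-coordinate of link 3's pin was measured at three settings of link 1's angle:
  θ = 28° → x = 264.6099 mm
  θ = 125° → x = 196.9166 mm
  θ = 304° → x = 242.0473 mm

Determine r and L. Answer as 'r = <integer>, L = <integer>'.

constraint per measurement: (x − r cos θ)² + (r sin θ − e)² = L²
subtracting the θ₁ and θ₂ equations cancels the r² and L² terms:
r = (x₁² − x₂²) / (2[(x₁cos θ₁ + e sin θ₁) − (x₂cos θ₂ + e sin θ₂)]) = 46.0000 → r = 46
L² = (x₁ − r cos θ₁)² + (r sin θ₁ − e)² = 50175.9975 → L = 224.0000 → L = 224
check at θ₃=304°: x = 242.0473 (printed 242.0473) ✓

r = 46, L = 224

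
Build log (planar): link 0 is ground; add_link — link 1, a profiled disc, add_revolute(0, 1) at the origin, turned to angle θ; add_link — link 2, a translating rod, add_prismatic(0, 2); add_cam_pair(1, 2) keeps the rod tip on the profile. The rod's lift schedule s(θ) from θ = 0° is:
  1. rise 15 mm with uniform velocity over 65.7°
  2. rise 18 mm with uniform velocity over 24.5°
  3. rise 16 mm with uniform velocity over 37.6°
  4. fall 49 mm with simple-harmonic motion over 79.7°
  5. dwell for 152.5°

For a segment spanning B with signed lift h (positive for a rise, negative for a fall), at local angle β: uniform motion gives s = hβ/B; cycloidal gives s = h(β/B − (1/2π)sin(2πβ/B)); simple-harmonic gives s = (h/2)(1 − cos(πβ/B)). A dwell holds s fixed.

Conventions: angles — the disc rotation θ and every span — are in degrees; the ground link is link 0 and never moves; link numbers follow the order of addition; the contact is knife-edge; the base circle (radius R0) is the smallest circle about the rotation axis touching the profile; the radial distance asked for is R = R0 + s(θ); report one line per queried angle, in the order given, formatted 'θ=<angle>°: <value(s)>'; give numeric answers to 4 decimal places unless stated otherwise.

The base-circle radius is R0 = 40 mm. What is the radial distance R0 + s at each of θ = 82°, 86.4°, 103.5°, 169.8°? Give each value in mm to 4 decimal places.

seg 1 [0°–65.7°] uniform, h=15: full span → s += 15 → s = 15.0000
seg 2 [65.7°–90.2°] uniform, h=18: θ=82° here. β=16.3, B=24.5. 18·16.3/24.5 = 11.9755 → s = 26.9755
seg 2 [65.7°–90.2°] uniform, h=18: θ=86.4° here. β=20.7, B=24.5. 18·20.7/24.5 = 15.2082 → s = 30.2082
seg 2 [65.7°–90.2°] uniform, h=18: full span → s += 18 → s = 33.0000
seg 3 [90.2°–127.8°] uniform, h=16: θ=103.5° here. β=13.3, B=37.6. 16·13.3/37.6 = 5.6596 → s = 38.6596
seg 3 [90.2°–127.8°] uniform, h=16: full span → s += 16 → s = 49.0000
seg 4 [127.8°–207.5°] simple-harmonic, h=-49: θ=169.8° here. β=42, B=79.7. -49/2·(1 − cos(π·0.5270)) = -26.5738 → s = 22.4262
θ=82°: R = R0 + s = 40 + 26.9755 = 66.9755
θ=86.4°: R = R0 + s = 40 + 30.2082 = 70.2082
θ=103.5°: R = R0 + s = 40 + 38.6596 = 78.6596
θ=169.8°: R = R0 + s = 40 + 22.4262 = 62.4262

θ=82°: 66.9755
θ=86.4°: 70.2082
θ=103.5°: 78.6596
θ=169.8°: 62.4262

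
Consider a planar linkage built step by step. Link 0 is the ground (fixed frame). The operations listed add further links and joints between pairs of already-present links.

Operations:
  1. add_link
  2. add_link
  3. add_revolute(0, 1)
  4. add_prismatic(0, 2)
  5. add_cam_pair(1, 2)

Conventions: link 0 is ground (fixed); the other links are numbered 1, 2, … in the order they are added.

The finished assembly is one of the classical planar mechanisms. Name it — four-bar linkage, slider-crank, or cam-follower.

links: 3 (incl. ground); joints: 1 revolute, 1 prismatic, 1 higher (cam) pair, forming one closed loop
3 links, revolute + prismatic + higher pair in one loop → cam-follower

cam-follower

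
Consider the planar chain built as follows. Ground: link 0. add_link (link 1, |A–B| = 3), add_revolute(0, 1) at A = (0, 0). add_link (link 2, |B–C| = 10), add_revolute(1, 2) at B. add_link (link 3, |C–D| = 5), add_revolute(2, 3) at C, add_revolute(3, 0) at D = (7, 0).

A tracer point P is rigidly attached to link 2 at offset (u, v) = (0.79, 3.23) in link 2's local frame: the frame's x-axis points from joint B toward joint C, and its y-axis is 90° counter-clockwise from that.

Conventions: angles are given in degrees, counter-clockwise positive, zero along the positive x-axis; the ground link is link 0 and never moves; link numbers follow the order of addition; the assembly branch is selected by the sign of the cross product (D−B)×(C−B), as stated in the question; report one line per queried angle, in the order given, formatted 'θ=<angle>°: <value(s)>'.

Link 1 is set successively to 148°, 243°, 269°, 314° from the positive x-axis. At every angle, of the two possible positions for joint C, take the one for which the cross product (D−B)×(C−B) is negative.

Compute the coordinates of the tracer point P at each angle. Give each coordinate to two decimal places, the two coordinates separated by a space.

A=(0,0), D=(7.00,0)
θ=148°: B = A + 3.00·(cos148°, sin148°) = (-2.5441, 1.5898)
θ=148°: |BD| = 9.6756
θ=148°: circle(B,10.00) ∩ circle(D,5.00): a=8.7135, h=4.9066
θ=148°:   candidates: C₊=(6.8571,4.9980) cross=47.474; C₋=(5.2448,-4.6818) cross=-47.474
θ=148°:   branch - wants cross < 0 → take C=(5.2448,-4.6818) (cross=-47.474)
θ=148°: ex = (C−B)/|BC| = (0.7789,-0.6272); ey = (0.6272,0.7789)
θ=148°: P = B + 0.79·ex + 3.23·ey = (0.0969,3.6101)
θ=243°: B = A + 3.00·(cos243°, sin243°) = (-1.3620, -2.6730)
θ=243°: |BD| = 8.7788
θ=243°: circle(B,10.00) ∩ circle(D,5.00): a=8.6611, h=4.9986
θ=243°:   candidates: C₊=(5.3658,4.7254) cross=43.882; C₋=(8.4098,-4.7971) cross=-43.882
θ=243°:   branch - wants cross < 0 → take C=(8.4098,-4.7971) (cross=-43.882)
θ=243°: ex = (C−B)/|BC| = (0.9772,-0.2124); ey = (0.2124,0.9772)
θ=243°: P = B + 0.79·ex + 3.23·ey = (0.0961,0.3155)
θ=269°: B = A + 3.00·(cos269°, sin269°) = (-0.0524, -2.9995)
θ=269°: |BD| = 7.6637
θ=269°: circle(B,10.00) ∩ circle(D,5.00): a=8.7250, h=4.8861
θ=269°:   candidates: C₊=(6.0643,4.9117) cross=37.446; C₋=(9.8890,-4.0809) cross=-37.446
θ=269°:   branch - wants cross < 0 → take C=(9.8890,-4.0809) (cross=-37.446)
θ=269°: ex = (C−B)/|BC| = (0.9941,-0.1081); ey = (0.1081,0.9941)
θ=269°: P = B + 0.79·ex + 3.23·ey = (1.0823,0.1261)
θ=314°: B = A + 3.00·(cos314°, sin314°) = (2.0840, -2.1580)
θ=314°: |BD| = 5.3688
θ=314°: circle(B,10.00) ∩ circle(D,5.00): a=9.6692, h=2.5509
θ=314°:   candidates: C₊=(9.9123,4.0643) cross=13.695; C₋=(11.9630,-0.6072) cross=-13.695
θ=314°:   branch - wants cross < 0 → take C=(11.9630,-0.6072) (cross=-13.695)
θ=314°: ex = (C−B)/|BC| = (0.9879,0.1551); ey = (-0.1551,0.9879)
θ=314°: P = B + 0.79·ex + 3.23·ey = (2.3635,1.1554)

θ=148°: 0.10 3.61
θ=243°: 0.10 0.32
θ=269°: 1.08 0.13
θ=314°: 2.36 1.16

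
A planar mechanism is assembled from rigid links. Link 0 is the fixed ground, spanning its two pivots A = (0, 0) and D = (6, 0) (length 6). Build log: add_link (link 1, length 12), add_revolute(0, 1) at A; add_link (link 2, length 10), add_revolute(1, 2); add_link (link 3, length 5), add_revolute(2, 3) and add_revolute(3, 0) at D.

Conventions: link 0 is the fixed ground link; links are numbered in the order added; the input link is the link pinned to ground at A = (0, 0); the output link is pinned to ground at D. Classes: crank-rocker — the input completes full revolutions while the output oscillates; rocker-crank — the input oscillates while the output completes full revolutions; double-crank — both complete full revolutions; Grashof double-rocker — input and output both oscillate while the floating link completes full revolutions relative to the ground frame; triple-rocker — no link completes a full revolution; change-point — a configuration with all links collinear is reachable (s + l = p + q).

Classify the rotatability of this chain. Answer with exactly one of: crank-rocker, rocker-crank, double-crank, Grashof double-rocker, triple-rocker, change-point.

lengths: ground=6, input=12, coupler=10, output=5
sorted: s=5 (shortest), l=12 (longest), p+q=16
s + l = 17 vs p + q = 16
s + l > p + q → non-Grashof → no link fully rotates → triple-rocker

triple-rocker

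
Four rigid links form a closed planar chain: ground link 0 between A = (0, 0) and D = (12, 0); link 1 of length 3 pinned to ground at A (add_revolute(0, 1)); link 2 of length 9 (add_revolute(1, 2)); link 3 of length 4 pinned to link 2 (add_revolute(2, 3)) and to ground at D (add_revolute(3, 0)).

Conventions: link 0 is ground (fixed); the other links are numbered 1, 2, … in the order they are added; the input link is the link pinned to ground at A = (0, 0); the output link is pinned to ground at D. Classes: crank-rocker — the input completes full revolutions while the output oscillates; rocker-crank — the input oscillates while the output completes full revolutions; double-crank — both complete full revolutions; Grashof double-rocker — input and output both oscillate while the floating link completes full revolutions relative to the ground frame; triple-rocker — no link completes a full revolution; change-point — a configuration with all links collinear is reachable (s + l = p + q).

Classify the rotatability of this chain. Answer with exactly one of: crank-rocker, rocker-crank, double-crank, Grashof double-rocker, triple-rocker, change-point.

lengths: ground=12, input=3, coupler=9, output=4
sorted: s=3 (shortest), l=12 (longest), p+q=13
s + l = 15 vs p + q = 13
s + l > p + q → non-Grashof → no link fully rotates → triple-rocker

triple-rocker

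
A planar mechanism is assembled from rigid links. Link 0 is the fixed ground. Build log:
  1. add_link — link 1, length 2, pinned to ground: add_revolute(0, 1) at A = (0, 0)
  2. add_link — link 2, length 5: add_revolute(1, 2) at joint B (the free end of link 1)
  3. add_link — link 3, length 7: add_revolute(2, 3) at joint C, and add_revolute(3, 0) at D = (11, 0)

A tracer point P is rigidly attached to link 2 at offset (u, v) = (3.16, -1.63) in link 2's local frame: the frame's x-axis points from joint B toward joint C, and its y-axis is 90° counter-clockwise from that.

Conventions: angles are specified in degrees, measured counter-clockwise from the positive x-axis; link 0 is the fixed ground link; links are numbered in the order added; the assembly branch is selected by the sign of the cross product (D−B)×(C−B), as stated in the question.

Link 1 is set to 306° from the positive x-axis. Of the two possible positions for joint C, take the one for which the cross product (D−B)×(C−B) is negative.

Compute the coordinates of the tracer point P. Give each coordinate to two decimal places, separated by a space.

A=(0,0), D=(11.00,0)
B = A + 2.00·(cos306°, sin306°) = (1.1756, -1.6180)
|BD| = 9.9568
circle(B,5.00) ∩ circle(D,7.00): a=3.7732, h=3.2807
  candidates: C₊=(4.3655,2.2322) cross=32.665; C₋=(5.4317,-4.2420) cross=-32.665
  branch - wants cross < 0 → take C=(5.4317,-4.2420) (cross=-32.665)
ex = (C−B)/|BC| = (0.8512,-0.5248); ey = (0.5248,0.8512)
P = B + 3.16·ex + -1.63·ey = (3.0101,-4.6639)

3.01 -4.66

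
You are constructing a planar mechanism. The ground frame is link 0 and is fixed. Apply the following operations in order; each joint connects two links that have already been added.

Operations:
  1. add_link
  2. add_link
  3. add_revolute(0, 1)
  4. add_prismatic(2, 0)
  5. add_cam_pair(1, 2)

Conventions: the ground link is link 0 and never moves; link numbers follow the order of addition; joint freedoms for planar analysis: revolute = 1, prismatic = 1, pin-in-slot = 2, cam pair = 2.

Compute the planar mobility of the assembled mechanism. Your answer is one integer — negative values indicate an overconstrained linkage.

(L,J1,J2)=(1,0,0); link0 fixed
link1: (2,0,0)
link2: (3,0,0)
R 0-1 [J1]: (3,1,0)
P 2-0 [J1]: (3,2,0)
C 1-2 [J2]: (3,2,1)
Grübler: 3·2 − 2·2 − 1 = 1

M = 1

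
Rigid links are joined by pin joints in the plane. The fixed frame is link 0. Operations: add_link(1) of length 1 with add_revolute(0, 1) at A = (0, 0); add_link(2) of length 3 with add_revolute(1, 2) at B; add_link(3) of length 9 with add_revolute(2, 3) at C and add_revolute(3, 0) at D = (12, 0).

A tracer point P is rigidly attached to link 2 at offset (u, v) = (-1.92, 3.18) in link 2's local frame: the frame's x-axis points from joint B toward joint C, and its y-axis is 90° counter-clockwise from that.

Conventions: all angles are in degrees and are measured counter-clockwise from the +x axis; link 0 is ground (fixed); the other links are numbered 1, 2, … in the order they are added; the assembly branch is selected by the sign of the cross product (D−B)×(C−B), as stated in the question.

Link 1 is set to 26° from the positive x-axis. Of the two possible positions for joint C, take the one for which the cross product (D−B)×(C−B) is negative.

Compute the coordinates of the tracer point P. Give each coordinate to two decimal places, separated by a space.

A=(0,0), D=(12.00,0)
B = A + 1.00·(cos26°, sin26°) = (0.8988, 0.4384)
|BD| = 11.1099
circle(B,3.00) ∩ circle(D,9.00): a=2.3146, h=1.9086
  candidates: C₊=(3.2869,2.2542) cross=21.204; C₋=(3.1362,-1.5601) cross=-21.204
  branch - wants cross < 0 → take C=(3.1362,-1.5601) (cross=-21.204)
ex = (C−B)/|BC| = (0.7458,-0.6662); ey = (0.6662,0.7458)
P = B + -1.92·ex + 3.18·ey = (1.5852,4.0891)

1.59 4.09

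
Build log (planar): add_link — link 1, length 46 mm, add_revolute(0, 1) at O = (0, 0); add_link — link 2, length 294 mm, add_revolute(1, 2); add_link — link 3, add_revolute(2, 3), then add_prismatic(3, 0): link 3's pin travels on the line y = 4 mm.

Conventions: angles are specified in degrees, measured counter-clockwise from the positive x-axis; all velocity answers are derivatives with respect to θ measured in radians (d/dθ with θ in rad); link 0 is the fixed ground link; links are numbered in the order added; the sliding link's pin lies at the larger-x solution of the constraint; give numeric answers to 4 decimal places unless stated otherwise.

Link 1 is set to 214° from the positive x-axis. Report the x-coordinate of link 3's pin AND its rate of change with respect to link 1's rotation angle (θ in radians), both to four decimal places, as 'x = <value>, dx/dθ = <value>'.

geometry: r = 46 mm, L = 294 mm, e = 4 mm
crank pin P = (r cos θ, r sin θ) = (-38.135728, -25.722874)
h = r sin θ − e = -25.722874 − 4 = -29.722874
x = r cos θ + √(L² − h²) = -38.135728 + 292.493676 = 254.357948
dx/dθ = −r sin θ − h·r cos θ/√(L² − h²) (θ in radians; h = -29.722874) = 21.847564

x = 254.3579, dx/dθ = 21.8476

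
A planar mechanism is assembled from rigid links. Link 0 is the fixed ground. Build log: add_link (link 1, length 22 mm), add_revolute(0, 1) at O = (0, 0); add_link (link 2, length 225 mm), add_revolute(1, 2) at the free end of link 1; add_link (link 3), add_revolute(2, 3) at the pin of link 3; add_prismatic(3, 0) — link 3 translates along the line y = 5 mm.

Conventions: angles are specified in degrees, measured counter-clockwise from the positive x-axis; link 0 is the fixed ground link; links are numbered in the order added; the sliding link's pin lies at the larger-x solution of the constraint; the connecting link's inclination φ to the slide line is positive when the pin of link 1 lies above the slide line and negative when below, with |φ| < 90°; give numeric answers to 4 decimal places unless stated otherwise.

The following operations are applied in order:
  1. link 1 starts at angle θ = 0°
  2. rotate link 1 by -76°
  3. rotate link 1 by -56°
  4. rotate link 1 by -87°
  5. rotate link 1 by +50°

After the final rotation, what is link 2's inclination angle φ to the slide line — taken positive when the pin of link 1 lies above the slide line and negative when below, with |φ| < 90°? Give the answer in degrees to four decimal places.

geometry: r = 22 mm, L = 225 mm, e = 5 mm; θ starts at 0°
rotate link 1 by -76°: θ ← 0° -76° = -76°
rotate link 1 by -56°: θ ← -76° -56° = -132°
rotate link 1 by -87°: θ ← -132° -87° = -219°
rotate link 1 by +50°: θ ← -219° +50° = -169°
h = r sin θ − e = -4.197798 − 5 = -9.197798
sin φ = h / L = -9.197798 / 225 = -0.04087910
φ = arcsin(-0.04087910) = -2.342853°

-2.3429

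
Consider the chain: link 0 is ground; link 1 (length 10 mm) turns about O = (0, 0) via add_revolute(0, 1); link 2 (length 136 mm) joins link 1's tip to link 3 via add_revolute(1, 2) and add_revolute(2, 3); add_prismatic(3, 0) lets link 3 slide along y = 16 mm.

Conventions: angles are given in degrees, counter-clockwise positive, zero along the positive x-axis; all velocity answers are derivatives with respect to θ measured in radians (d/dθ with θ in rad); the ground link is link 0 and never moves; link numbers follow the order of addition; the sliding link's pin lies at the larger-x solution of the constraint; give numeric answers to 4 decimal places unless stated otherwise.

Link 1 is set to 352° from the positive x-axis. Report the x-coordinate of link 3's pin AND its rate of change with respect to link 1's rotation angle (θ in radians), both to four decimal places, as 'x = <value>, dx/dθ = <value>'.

geometry: r = 10 mm, L = 136 mm, e = 16 mm
crank pin P = (r cos θ, r sin θ) = (9.902681, -1.391731)
h = r sin θ − e = -1.391731 − 16 = -17.391731
x = r cos θ + √(L² − h²) = 9.902681 + 134.883386 = 144.786066
dx/dθ = −r sin θ − h·r cos θ/√(L² − h²) (θ in radians; h = -17.391731) = 2.668573

x = 144.7861, dx/dθ = 2.6686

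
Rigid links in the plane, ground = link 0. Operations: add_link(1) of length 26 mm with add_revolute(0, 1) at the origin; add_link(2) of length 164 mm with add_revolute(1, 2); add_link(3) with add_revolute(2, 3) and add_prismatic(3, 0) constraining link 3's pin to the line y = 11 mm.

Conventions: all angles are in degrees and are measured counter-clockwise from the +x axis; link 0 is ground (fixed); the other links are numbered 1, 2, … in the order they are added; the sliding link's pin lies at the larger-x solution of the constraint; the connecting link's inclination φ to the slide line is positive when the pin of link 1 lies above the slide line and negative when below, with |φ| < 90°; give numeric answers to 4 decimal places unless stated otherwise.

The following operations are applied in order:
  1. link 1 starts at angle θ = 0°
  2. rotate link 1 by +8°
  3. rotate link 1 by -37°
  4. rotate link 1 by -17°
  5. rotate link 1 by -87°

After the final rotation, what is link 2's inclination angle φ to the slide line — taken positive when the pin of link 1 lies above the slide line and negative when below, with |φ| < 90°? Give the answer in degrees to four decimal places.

geometry: r = 26 mm, L = 164 mm, e = 11 mm; θ starts at 0°
rotate link 1 by +8°: θ ← 0° +8° = 8°
rotate link 1 by -37°: θ ← 8° -37° = -29°
rotate link 1 by -17°: θ ← -29° -17° = -46°
rotate link 1 by -87°: θ ← -46° -87° = -133°
h = r sin θ − e = -19.015196 − 11 = -30.015196
sin φ = h / L = -30.015196 / 164 = -0.18301949
φ = arcsin(-0.18301949) = -10.545686°

-10.5457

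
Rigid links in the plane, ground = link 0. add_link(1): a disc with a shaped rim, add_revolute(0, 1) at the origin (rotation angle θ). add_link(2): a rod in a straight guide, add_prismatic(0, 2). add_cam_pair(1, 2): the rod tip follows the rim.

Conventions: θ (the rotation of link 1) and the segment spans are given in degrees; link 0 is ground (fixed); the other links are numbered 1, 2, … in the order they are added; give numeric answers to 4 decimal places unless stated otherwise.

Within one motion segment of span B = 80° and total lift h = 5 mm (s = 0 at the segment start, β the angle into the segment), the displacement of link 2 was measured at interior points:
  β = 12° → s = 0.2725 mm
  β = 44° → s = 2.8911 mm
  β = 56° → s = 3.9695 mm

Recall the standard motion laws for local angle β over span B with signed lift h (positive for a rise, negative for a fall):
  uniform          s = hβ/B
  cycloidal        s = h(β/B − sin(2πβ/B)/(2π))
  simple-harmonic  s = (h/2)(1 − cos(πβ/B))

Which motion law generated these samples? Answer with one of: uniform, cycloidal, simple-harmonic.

candidates at β/B = r: uniform s = h·r (linear in β); cycloidal s = h·(r − sin(2πr)/(2π)); simple-harmonic s = (h/2)(1 − cos(πr))
β=12°: printed 0.2725 | uniform 0.7500, cycloidal 0.1062, simple-harmonic 0.2725
β=44°: printed 2.8911 | uniform 2.7500, cycloidal 2.9959, simple-harmonic 2.8911
β=56°: printed 3.9695 | uniform 3.5000, cycloidal 4.2568, simple-harmonic 3.9695
only one law matches every sample → simple-harmonic

simple-harmonic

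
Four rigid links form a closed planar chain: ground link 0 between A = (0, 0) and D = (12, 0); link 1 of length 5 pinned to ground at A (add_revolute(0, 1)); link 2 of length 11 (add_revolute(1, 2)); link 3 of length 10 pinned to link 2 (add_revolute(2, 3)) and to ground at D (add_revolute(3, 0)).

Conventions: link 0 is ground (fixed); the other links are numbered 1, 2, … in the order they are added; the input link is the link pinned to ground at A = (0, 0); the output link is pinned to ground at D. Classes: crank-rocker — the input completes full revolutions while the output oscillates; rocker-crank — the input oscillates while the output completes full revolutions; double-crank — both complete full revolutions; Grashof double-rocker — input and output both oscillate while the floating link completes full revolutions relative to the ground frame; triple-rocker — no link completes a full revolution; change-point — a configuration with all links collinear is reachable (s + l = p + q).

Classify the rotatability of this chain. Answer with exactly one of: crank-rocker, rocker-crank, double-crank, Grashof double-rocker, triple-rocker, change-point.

lengths: ground=12, input=5, coupler=11, output=10
sorted: s=5 (shortest), l=12 (longest), p+q=21
s + l = 17 vs p + q = 21
s + l < p + q (Grashof) with shortest = input link → crank-rocker

crank-rocker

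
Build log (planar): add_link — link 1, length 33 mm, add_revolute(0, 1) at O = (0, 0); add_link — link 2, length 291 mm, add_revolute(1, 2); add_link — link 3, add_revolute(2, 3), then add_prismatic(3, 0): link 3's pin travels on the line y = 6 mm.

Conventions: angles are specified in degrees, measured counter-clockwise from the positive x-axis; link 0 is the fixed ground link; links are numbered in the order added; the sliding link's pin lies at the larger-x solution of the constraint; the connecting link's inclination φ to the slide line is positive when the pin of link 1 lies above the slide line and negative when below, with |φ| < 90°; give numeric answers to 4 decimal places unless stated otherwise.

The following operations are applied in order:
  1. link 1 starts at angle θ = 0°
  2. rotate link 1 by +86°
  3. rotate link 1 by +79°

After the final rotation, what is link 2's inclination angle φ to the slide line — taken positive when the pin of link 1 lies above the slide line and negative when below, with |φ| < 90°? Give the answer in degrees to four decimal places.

geometry: r = 33 mm, L = 291 mm, e = 6 mm; θ starts at 0°
rotate link 1 by +86°: θ ← 0° +86° = 86°
rotate link 1 by +79°: θ ← 86° +79° = 165°
h = r sin θ − e = 8.541028 − 6 = 2.541028
sin φ = h / L = 2.541028 / 291 = 0.00873206
φ = arcsin(0.00873206) = 0.500316°

0.5003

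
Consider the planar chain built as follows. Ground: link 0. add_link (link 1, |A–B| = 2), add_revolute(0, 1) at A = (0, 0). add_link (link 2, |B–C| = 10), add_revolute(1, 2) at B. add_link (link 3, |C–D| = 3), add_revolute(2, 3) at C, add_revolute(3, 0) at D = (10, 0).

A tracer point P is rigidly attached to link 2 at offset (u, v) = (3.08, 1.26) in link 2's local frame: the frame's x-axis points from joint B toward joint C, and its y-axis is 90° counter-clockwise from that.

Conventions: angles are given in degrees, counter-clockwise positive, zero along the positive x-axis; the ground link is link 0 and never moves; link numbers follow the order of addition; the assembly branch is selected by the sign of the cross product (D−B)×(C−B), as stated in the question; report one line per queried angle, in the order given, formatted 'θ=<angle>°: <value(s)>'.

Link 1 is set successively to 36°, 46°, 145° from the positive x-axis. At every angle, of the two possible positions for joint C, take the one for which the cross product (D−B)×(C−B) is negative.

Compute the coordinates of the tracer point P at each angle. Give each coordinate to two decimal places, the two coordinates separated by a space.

A=(0,0), D=(10.00,0)
θ=36°: B = A + 2.00·(cos36°, sin36°) = (1.6180, 1.1756)
θ=36°: |BD| = 8.4640
θ=36°: circle(B,10.00) ∩ circle(D,3.00): a=9.6077, h=2.7734
θ=36°:   candidates: C₊=(11.5178,2.5877) cross=23.474; C₋=(10.7474,-2.9054) cross=-23.474
θ=36°:   branch - wants cross < 0 → take C=(10.7474,-2.9054) (cross=-23.474)
θ=36°: ex = (C−B)/|BC| = (0.9129,-0.4081); ey = (0.4081,0.9129)
θ=36°: P = B + 3.08·ex + 1.26·ey = (4.9441,1.0689)
θ=46°: B = A + 2.00·(cos46°, sin46°) = (1.3893, 1.4387)
θ=46°: |BD| = 8.7300
θ=46°: circle(B,10.00) ∩ circle(D,3.00): a=9.5769, h=2.8780
θ=46°:   candidates: C₊=(11.3096,2.6991) cross=25.125; C₋=(10.3610,-2.9782) cross=-25.125
θ=46°:   branch - wants cross < 0 → take C=(10.3610,-2.9782) (cross=-25.125)
θ=46°: ex = (C−B)/|BC| = (0.8972,-0.4417); ey = (0.4417,0.8972)
θ=46°: P = B + 3.08·ex + 1.26·ey = (4.7091,1.2087)
θ=145°: B = A + 2.00·(cos145°, sin145°) = (-1.6383, 1.1472)
θ=145°: |BD| = 11.6947
θ=145°: circle(B,10.00) ∩ circle(D,3.00): a=9.7380, h=2.2741
θ=145°:   candidates: C₊=(8.2758,2.4550) cross=26.594; C₋=(7.8297,-2.0712) cross=-26.594
θ=145°:   branch - wants cross < 0 → take C=(7.8297,-2.0712) (cross=-26.594)
θ=145°: ex = (C−B)/|BC| = (0.9468,-0.3218); ey = (0.3218,0.9468)
θ=145°: P = B + 3.08·ex + 1.26·ey = (1.6833,1.3489)

θ=36°: 4.94 1.07
θ=46°: 4.71 1.21
θ=145°: 1.68 1.35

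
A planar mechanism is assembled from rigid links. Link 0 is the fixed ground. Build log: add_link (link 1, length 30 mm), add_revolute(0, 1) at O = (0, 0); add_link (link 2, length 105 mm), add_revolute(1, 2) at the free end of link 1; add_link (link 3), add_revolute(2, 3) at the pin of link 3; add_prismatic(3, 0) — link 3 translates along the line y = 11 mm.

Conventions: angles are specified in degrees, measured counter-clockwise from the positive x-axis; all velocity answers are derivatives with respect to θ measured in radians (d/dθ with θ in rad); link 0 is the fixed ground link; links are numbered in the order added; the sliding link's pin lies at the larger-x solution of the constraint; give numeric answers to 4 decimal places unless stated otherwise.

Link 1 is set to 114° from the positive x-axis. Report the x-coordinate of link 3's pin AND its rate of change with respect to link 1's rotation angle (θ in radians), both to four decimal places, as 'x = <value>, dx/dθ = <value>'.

geometry: r = 30 mm, L = 105 mm, e = 11 mm
crank pin P = (r cos θ, r sin θ) = (-12.202099, 27.406364)
h = r sin θ − e = 27.406364 − 11 = 16.406364
x = r cos θ + √(L² − h²) = -12.202099 + 103.710324 = 91.508224
dx/dθ = −r sin θ − h·r cos θ/√(L² − h²) (θ in radians; h = 16.406364) = -25.476063

x = 91.5082, dx/dθ = -25.4761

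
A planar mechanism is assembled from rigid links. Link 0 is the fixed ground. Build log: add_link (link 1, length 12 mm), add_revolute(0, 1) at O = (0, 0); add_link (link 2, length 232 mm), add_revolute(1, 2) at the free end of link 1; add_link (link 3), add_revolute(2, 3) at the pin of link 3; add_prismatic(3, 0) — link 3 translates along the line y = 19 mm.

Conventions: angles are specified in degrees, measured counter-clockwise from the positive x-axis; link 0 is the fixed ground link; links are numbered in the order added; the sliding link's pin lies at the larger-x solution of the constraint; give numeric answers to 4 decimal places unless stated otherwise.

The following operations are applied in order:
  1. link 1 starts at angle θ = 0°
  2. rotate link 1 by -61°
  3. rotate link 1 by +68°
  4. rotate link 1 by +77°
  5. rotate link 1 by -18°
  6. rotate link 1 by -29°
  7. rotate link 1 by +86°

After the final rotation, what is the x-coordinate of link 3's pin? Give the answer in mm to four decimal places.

geometry: r = 12 mm, L = 232 mm, e = 19 mm; θ starts at 0°
rotate link 1 by -61°: θ ← 0° -61° = -61°
rotate link 1 by +68°: θ ← -61° +68° = 7°
rotate link 1 by +77°: θ ← 7° +77° = 84°
rotate link 1 by -18°: θ ← 84° -18° = 66°
rotate link 1 by -29°: θ ← 66° -29° = 37°
rotate link 1 by +86°: θ ← 37° +86° = 123°
crank pin P = (r cos θ, r sin θ) = (-6.535668, 10.064047)
h = r sin θ − e = 10.064047 − 19 = -8.935953
x = r cos θ + √(L² − h²) = -6.535668 + 231.827843 = 225.292174

225.2922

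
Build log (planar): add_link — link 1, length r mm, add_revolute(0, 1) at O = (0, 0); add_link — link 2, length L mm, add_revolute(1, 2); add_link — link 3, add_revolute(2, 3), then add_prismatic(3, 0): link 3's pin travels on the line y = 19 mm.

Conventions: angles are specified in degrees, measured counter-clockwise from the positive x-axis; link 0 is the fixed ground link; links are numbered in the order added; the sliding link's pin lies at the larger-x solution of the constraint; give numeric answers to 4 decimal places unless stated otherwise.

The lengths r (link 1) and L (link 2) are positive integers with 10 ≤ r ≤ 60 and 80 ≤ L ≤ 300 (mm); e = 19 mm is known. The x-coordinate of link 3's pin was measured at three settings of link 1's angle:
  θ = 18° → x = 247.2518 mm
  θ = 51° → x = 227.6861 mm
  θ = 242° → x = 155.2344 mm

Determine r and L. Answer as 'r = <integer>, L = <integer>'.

constraint per measurement: (x − r cos θ)² + (r sin θ − e)² = L²
subtracting the θ₁ and θ₂ equations cancels the r² and L² terms:
r = (x₁² − x₂²) / (2[(x₁cos θ₁ + e sin θ₁) − (x₂cos θ₂ + e sin θ₂)]) = 56.0001 → r = 56
L² = (x₁ − r cos θ₁)² + (r sin θ₁ − e)² = 37636.0157 → L = 194.0000 → L = 194
check at θ₃=242°: x = 155.2344 (printed 155.2344) ✓

r = 56, L = 194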